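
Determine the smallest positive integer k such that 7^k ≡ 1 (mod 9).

3

Since 7 ∈ (Z/9Z)^×, its order divides φ(9) = φ(3^2) = 3·(3−1) = 6 = 2 · 3.
Divisors of 6: 1, 2, 3, 6.
Compute 7^d (mod 9) for the divisors d until we hit 1:
7^1 ≡ 7
7^2 ≡ 4
7^3 ≡ 1
Hence ord(7) = 3.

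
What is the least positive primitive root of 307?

φ(307) = 307 − 1 = 306 = 2 · 3^2 · 17.
g is a primitive root iff g^(306/q) ≢ 1 (mod 307) for each prime q ∈ {2, 3, 17}.
g = 2: 2^153 ≡ 306; 2^102 ≡ 1 — hits 1, so not a primitive root.
g = 3: 3^153 ≡ 306; 3^102 ≡ 1 — hits 1, so not a primitive root.
g = 4: 4^153 ≡ 1 — hits 1, so not a primitive root.
g = 5: 5^153 ≡ 306; 5^102 ≡ 289; 5^18 ≡ 81 — none is 1, so 5 is a primitive root.
Hence the least primitive root of 307 is 5.

5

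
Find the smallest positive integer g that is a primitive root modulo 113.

φ(113) = 113 − 1 = 112 = 2^4 · 7.
g is a primitive root iff g^(112/q) ≢ 1 (mod 113) for each prime q ∈ {2, 7}.
g = 2: 2^56 ≡ 1 — hits 1, so not a primitive root.
g = 3: 3^56 ≡ 112; 3^16 ≡ 49 — none is 1, so 3 is a primitive root.
Hence the least primitive root of 113 is 3.

3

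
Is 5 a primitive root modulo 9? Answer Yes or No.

Yes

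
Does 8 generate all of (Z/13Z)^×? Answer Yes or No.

No

φ(13) = 13 − 1 = 12 = 2^2 · 3.
Test 8^(12/q) mod 13 for each prime factor q of 12:
8^6 ≡ 12 (mod 13)  [q = 2: ≢ 1 ✓]
8^4 ≡ 1 (mod 13)  [q = 3: ≡ 1 ✗]
8^4 ≡ 1 shows ord(8) | 4, strictly less than φ(13); not a primitive root.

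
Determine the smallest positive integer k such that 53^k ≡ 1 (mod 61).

20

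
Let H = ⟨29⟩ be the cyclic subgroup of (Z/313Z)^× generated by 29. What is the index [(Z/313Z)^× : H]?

26

By Lagrange's theorem, ord_313(29) divides φ(313) = 313 − 1 = 312 = 2^3 · 3 · 13.
Divisors of 312: 1, 2, 3, 4, 6, 8, 12, 13, 24, 26, 39, 52, 78, 104, 156, 312.
Compute 29^d (mod 313) for the divisors d until we hit 1:
29^1 ≡ 29 (mod 313)
29^2 ≡ 215 (mod 313)
29^3 ≡ 288 (mod 313)
29^4 ≡ 214 (mod 313)
29^6 ≡ 312 (mod 313)
29^8 ≡ 98 (mod 313)
29^12 ≡ 1 (mod 313) ✓
So ord_313(29) = 12, hence |⟨29⟩| = 12.
Index = |(Z/313Z)^×| / |⟨29⟩| = 312 / 12 = 26.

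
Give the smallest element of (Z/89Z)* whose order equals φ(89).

3

φ(89) = 89 − 1 = 88 = 2^3 · 11.
g is a primitive root iff g^(88/q) ≢ 1 (mod 89) for each prime q ∈ {2, 11}.
g = 2: 2^44 ≡ 1 — hits 1, so not a primitive root.
g = 3: 3^44 ≡ 88; 3^8 ≡ 64 — none is 1, so 3 is a primitive root.
Hence the least primitive root of 89 is 3.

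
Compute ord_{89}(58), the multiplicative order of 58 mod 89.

88

ord(58) | φ(89) = 89 − 1 = 88 = 2^3 · 11.
Divisors of 88: 1, 2, 4, 8, 11, 22, 44, 88.
Compute 58^d (mod 89) for the divisors d until we hit 1:
58^1 ≡ 58 (mod 89)
58^2 ≡ 71 (mod 89)
58^4 ≡ 57 (mod 89)
58^8 ≡ 45 (mod 89)
58^11 ≡ 12 (mod 89)
58^22 ≡ 55 (mod 89)
58^44 ≡ 88 (mod 89)
58^88 ≡ 1 (mod 89) ✓
Therefore the multiplicative order of 58 modulo 89 is 88.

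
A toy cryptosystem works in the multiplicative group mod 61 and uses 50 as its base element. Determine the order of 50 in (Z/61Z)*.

4

By Lagrange's theorem, ord_61(50) divides φ(61) = 61 − 1 = 60 = 2^2 · 3 · 5.
Divisors of 60: 1, 2, 3, 4, 5, 6, 10, 12, 15, 20, 30, 60.
Test each divisor d:
50^1 ≡ 50 (mod 61)
50^2 ≡ 60 (mod 61)
50^3 ≡ 11 (mod 61)
50^4 ≡ 1 (mod 61) ✓
Therefore the multiplicative order of 50 modulo 61 is 4.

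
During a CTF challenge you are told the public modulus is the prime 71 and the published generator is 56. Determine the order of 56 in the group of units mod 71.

70

Since 56 ∈ (Z/71Z)^×, its order divides φ(71) = 71 − 1 = 70 = 2 · 5 · 7.
Divisors of 70: 1, 2, 5, 7, 10, 14, 35, 70.
Test each divisor d:
56^1 ≡ 56 (mod 71)
56^2 ≡ 12 (mod 71)
56^5 ≡ 41 (mod 71)
56^7 ≡ 66 (mod 71)
56^10 ≡ 48 (mod 71)
56^14 ≡ 25 (mod 71)
56^35 ≡ 70 (mod 71)
56^70 ≡ 1 (mod 71) ✓
Therefore the multiplicative order of 56 modulo 71 is 70.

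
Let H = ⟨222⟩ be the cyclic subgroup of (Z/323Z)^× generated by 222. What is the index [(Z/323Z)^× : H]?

16

The order of 222 must divide φ(323) = φ(17·19) = (17−1)·(19−1) = 16·18 = 288 = 2^5 · 3^2.
Divisors of 288: 1, 2, 3, 4, 6, 8, 9, 12, 16, 18, 24, 32, 36, 48, 72, 96, 144, 288.
Test each divisor d:
222^1 ≡ 222
222^2 ≡ 188
222^3 ≡ 69
222^4 ≡ 137
222^6 ≡ 239
222^8 ≡ 35
222^9 ≡ 18
222^12 ≡ 273
222^16 ≡ 256
222^18 ≡ 1
Thus |⟨222⟩| = ord(222) = 18.
The index is φ(323) / ord(222) = 288 / 18 = 16.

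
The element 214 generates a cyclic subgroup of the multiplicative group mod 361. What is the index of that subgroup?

2

The order of 214 must divide φ(361) = φ(19^2) = 19·(19−1) = 342 = 2 · 3^2 · 19.
Divisors of 342: 1, 2, 3, 6, 9, 18, 19, 38, 57, 114, 171, 342.
Compute 214^d (mod 361) for the divisors d until we hit 1:
214^1 ≡ 214
214^2 ≡ 310
214^3 ≡ 277
214^6 ≡ 197
214^9 ≡ 58
214^18 ≡ 115
214^19 ≡ 62
214^38 ≡ 234
214^57 ≡ 68
214^114 ≡ 292
214^171 ≡ 1
The order of 214 is 171, so the subgroup it generates has 171 elements.
Index = |(Z/361Z)^×| / |⟨214⟩| = 342 / 171 = 2.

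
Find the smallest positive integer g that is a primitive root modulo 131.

φ(131) = 131 − 1 = 130 = 2 · 5 · 13.
g is a primitive root iff g^(130/q) ≢ 1 (mod 131) for each prime q ∈ {2, 5, 13}.
g = 2: 2^65 ≡ 130; 2^26 ≡ 53; 2^10 ≡ 107 — none is 1, so 2 is a primitive root.
So 2 is the smallest generator of (Z/131Z)^×.

2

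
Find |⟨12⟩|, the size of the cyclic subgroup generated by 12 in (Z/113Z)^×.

112

ord(12) | φ(113) = 113 − 1 = 112 = 2^4 · 7.
Divisors of 112: 1, 2, 4, 7, 8, 14, 16, 28, 56, 112.
Test each divisor d:
12^1 ≡ 12 (mod 113)
12^2 ≡ 31 (mod 113)
12^4 ≡ 57 (mod 113)
12^7 ≡ 73 (mod 113)
12^8 ≡ 85 (mod 113)
12^14 ≡ 18 (mod 113)
12^16 ≡ 106 (mod 113)
12^28 ≡ 98 (mod 113)
12^56 ≡ 112 (mod 113)
12^112 ≡ 1 (mod 113) ✓
So ord_113(12) = 112.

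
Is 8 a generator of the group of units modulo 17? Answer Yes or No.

No

φ(17) = 17 − 1 = 16 = 2^4.
An element g generates (Z/17Z)^× iff g^(16/q) ≢ 1 (mod 17) for each prime q ∈ {2}.
8^8 ≡ 1 (mod 17)  [q = 2: ≡ 1 ✗]
8^8 ≡ 1 shows ord(8) | 8, strictly less than φ(17); not a primitive root.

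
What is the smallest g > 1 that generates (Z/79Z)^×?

φ(79) = 79 − 1 = 78 = 2 · 3 · 13.
g is a primitive root iff g^(78/q) ≢ 1 (mod 79) for each prime q ∈ {2, 3, 13}.
g = 2: 2^39 ≡ 1 — hits 1, so not a primitive root.
g = 3: 3^39 ≡ 78; 3^26 ≡ 23; 3^6 ≡ 18 — none is 1, so 3 is a primitive root.
The smallest primitive root modulo 79 is 3.

3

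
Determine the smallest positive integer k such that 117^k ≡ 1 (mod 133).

18

The order of 117 must divide φ(133) = φ(7·19) = (7−1)·(19−1) = 6·18 = 108 = 2^2 · 3^3.
Divisors of 108: 1, 2, 3, 4, 6, 9, 12, 18, 27, 36, 54, 108.
Test each divisor d:
117^1 ≡ 117 (mod 133)
117^2 ≡ 123 (mod 133)
117^3 ≡ 27 (mod 133)
117^4 ≡ 100 (mod 133)
117^6 ≡ 64 (mod 133)
117^9 ≡ 132 (mod 133)
117^12 ≡ 106 (mod 133)
117^18 ≡ 1 (mod 133) ✓
Therefore the multiplicative order of 117 modulo 133 is 18.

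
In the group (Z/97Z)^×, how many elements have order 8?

4

φ(97) = 97 − 1 = 96 = 2^5 · 3.
Since (Z/97Z)^× is cyclic of order 96, the number of elements of order d is φ(d) when d | 96 and 0 otherwise.
8 = 2^3 divides 96, and φ(8) = 4.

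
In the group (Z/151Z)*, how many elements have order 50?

φ(151) = 151 − 1 = 150 = 2 · 3 · 5^2.
Since (Z/151Z)^× is cyclic of order 150, the number of elements of order d is φ(d) when d | 150 and 0 otherwise.
50 = 2 · 5^2 divides 150, and φ(50) = 20.

20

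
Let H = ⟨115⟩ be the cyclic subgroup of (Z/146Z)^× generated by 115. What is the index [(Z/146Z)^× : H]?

The order of 115 must divide φ(146) = φ(2)·φ(73) = 1·72 = 72 = 2^3 · 3^2.
Divisors of 72: 1, 2, 3, 4, 6, 8, 9, 12, 18, 24, 36, 72.
Evaluate successive powers at the divisors of 72:
115^1 ≡ 115 (mod 146)
115^2 ≡ 85 (mod 146)
115^3 ≡ 139 (mod 146)
115^4 ≡ 71 (mod 146)
115^6 ≡ 49 (mod 146)
115^8 ≡ 77 (mod 146)
115^9 ≡ 95 (mod 146)
115^12 ≡ 65 (mod 146)
115^18 ≡ 119 (mod 146)
115^24 ≡ 137 (mod 146)
115^36 ≡ 145 (mod 146)
115^72 ≡ 1 (mod 146) ✓
The order of 115 is 72, so the subgroup it generates has 72 elements.
The index is φ(146) / ord(115) = 72 / 72 = 1.

1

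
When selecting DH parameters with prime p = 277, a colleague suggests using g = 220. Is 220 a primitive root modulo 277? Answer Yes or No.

φ(277) = 277 − 1 = 276 = 2^2 · 3 · 23.
It suffices to check that the order of 220 is not a proper divisor of 276: compute 220^(276/q) for q ∈ {2, 3, 23}.
220^138 ≡ 1 (mod 277)  [q = 2: ≡ 1 ✗]
220^92 ≡ 160 (mod 277)  [q = 3: ≢ 1 ✓]
220^12 ≡ 16 (mod 277)  [q = 23: ≢ 1 ✓]
Since 220^138 ≡ 1, the order of 220 divides 138 < 276, so 220 is not a primitive root.

No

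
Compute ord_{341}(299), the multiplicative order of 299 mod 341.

30

ord(299) | φ(341) = φ(11·31) = (11−1)·(31−1) = 10·30 = 300 = 2^2 · 3 · 5^2.
Divisors of 300: 1, 2, 3, 4, 5, 6, 10, 12, 15, 20, 25, 30, 50, 60, 75, 100, 150, 300.
Test each divisor d:
299^1 ≡ 299 (mod 341)
299^2 ≡ 59 (mod 341)
299^3 ≡ 250 (mod 341)
299^4 ≡ 71 (mod 341)
299^5 ≡ 87 (mod 341)
299^6 ≡ 97 (mod 341)
299^10 ≡ 67 (mod 341)
299^12 ≡ 202 (mod 341)
299^15 ≡ 32 (mod 341)
299^20 ≡ 56 (mod 341)
299^25 ≡ 98 (mod 341)
299^30 ≡ 1 (mod 341) ✓
So ord_341(299) = 30.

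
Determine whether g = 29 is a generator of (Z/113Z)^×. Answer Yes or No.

Yes

φ(113) = 113 − 1 = 112 = 2^4 · 7.
Test 29^(112/q) mod 113 for each prime factor q of 112:
29^56 ≡ 112 (mod 113)  [q = 2: ≢ 1 ✓]
29^16 ≡ 109 (mod 113)  [q = 7: ≢ 1 ✓]
All checks pass, so 29 has order 112 and is a primitive root modulo 113.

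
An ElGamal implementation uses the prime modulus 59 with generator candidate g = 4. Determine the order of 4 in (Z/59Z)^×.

29

The order of 4 must divide φ(59) = 59 − 1 = 58 = 2 · 29.
Divisors of 58: 1, 2, 29, 58.
Test each divisor d:
4^1 ≡ 4
4^2 ≡ 16
4^29 ≡ 1
The smallest such exponent is 29, so the order of 4 is 29.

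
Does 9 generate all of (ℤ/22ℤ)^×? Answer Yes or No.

φ(22) = φ(2)·φ(11) = 1·10 = 10 = 2 · 5.
9 is a primitive root mod 22 iff 9^(φ(22)/q) ≢ 1 for every prime q | φ(22), i.e. q ∈ {2, 5}.
9^5 ≡ 1 (mod 22)  [q = 2: ≡ 1 ✗]
9^2 ≡ 15 (mod 22)  [q = 5: ≢ 1 ✓]
9^5 ≡ 1 shows ord(9) | 5, strictly less than φ(22); not a primitive root.

No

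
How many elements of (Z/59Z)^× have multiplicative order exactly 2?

1

φ(59) = 59 − 1 = 58 = 2 · 29.
In a cyclic group of order 58, there are φ(d) elements of order d for each divisor d of 58, and zero for non-divisors.
2 | 58, and φ(2) = 2 − 1 = 1.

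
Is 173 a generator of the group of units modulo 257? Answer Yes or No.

No

φ(257) = 257 − 1 = 256 = 2^8.
Test 173^(256/q) mod 257 for each prime factor q of 256:
173^128 ≡ 1 (mod 257)  [q = 2: ≡ 1 ✗]
The check at q = 2 fails, so 173 generates a proper subgroup.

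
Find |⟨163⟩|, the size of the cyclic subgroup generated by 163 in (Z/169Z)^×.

The order of 163 must divide φ(169) = φ(13^2) = 13·(13−1) = 156 = 2^2 · 3 · 13.
Divisors of 156: 1, 2, 3, 4, 6, 12, 13, 26, 39, 52, 78, 156.
Evaluate successive powers at the divisors of 156:
163^1 ≡ 163
163^2 ≡ 36
163^3 ≡ 122
163^4 ≡ 113
163^6 ≡ 12
163^12 ≡ 144
163^13 ≡ 150
163^26 ≡ 23
163^39 ≡ 70
163^52 ≡ 22
163^78 ≡ 168
163^156 ≡ 1
So ord_169(163) = 156.

156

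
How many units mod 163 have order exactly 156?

φ(163) = 163 − 1 = 162 = 2 · 3^4.
Since (Z/163Z)^× is cyclic of order 162, the number of elements of order d is φ(d) when d | 162 and 0 otherwise.
Since 156 ∤ 162, the count is 0.

0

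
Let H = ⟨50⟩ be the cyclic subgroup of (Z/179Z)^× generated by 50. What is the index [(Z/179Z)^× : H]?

ord(50) | φ(179) = 179 − 1 = 178 = 2 · 89.
Divisors of 178: 1, 2, 89, 178.
Check 50^d mod 179 for each divisor in increasing order:
50^1 ≡ 50 (mod 179)
50^2 ≡ 173 (mod 179)
50^89 ≡ 178 (mod 179)
50^178 ≡ 1 (mod 179) ✓
So ord_179(50) = 178, hence |⟨50⟩| = 178.
The index is φ(179) / ord(50) = 178 / 178 = 1.

1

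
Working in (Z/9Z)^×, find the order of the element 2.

Since 2 ∈ (Z/9Z)^×, its order divides φ(9) = φ(3^2) = 3·(3−1) = 6 = 2 · 3.
Divisors of 6: 1, 2, 3, 6.
Compute 2^d (mod 9) for the divisors d until we hit 1:
2^1 ≡ 2 (mod 9)
2^2 ≡ 4 (mod 9)
2^3 ≡ 8 (mod 9)
2^6 ≡ 1 (mod 9) ✓
Therefore the multiplicative order of 2 modulo 9 is 6.

6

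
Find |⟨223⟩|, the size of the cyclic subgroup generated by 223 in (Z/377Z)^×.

84

ord(223) | φ(377) = φ(13·29) = (13−1)·(29−1) = 12·28 = 336 = 2^4 · 3 · 7.
Divisors of 336: 1, 2, 3, 4, 6, 7, 8, 12, 14, 16, 21, 24, 28, 42, 48, 56, 84, 112, 168, 336.
Compute 223^d (mod 377) for the divisors d until we hit 1:
223^1 ≡ 223 (mod 377)
223^2 ≡ 342 (mod 377)
223^3 ≡ 112 (mod 377)
223^4 ≡ 94 (mod 377)
223^6 ≡ 103 (mod 377)
223^7 ≡ 349 (mod 377)
223^8 ≡ 165 (mod 377)
223^12 ≡ 53 (mod 377)
223^14 ≡ 30 (mod 377)
223^16 ≡ 81 (mod 377)
223^21 ≡ 291 (mod 377)
223^24 ≡ 170 (mod 377)
223^28 ≡ 146 (mod 377)
223^42 ≡ 233 (mod 377)
223^48 ≡ 248 (mod 377)
223^56 ≡ 204 (mod 377)
223^84 ≡ 1 (mod 377) ✓
So ord_377(223) = 84.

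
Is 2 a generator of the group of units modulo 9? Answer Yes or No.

Yes

φ(9) = φ(3^2) = 3·(3−1) = 6 = 2 · 3.
Test 2^(6/q) mod 9 for each prime factor q of 6:
2^3 ≡ 8 (mod 9)  [q = 2: ≢ 1 ✓]
2^2 ≡ 4 (mod 9)  [q = 3: ≢ 1 ✓]
All checks pass, so 2 has order 6 and is a primitive root modulo 9.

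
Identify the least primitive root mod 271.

6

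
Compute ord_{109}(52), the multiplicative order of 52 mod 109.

108

By Lagrange's theorem, ord_109(52) divides φ(109) = 109 − 1 = 108 = 2^2 · 3^3.
Divisors of 108: 1, 2, 3, 4, 6, 9, 12, 18, 27, 36, 54, 108.
Check 52^d mod 109 for each divisor in increasing order:
52^1 ≡ 52 (mod 109)
52^2 ≡ 88 (mod 109)
52^3 ≡ 107 (mod 109)
52^4 ≡ 5 (mod 109)
52^6 ≡ 4 (mod 109)
52^9 ≡ 101 (mod 109)
52^12 ≡ 16 (mod 109)
52^18 ≡ 64 (mod 109)
52^27 ≡ 33 (mod 109)
52^36 ≡ 63 (mod 109)
52^54 ≡ 108 (mod 109)
52^108 ≡ 1 (mod 109) ✓
The smallest such exponent is 108, so the order of 52 is 108.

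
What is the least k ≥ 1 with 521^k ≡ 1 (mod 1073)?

Since 521 ∈ (Z/1073Z)^×, its order divides φ(1073) = φ(29·37) = (29−1)·(37−1) = 28·36 = 1008 = 2^4 · 3^2 · 7.
Divisors of 1008: 1, 2, 3, 4, 6, 7, 8, 9, 12, 14, 16, 18, 21, 24, 28, 36, 42, 48, 56, 63, 72, 84, 112, 126, 144, 168, 252, 336, 504, 1008.
Compute 521^d (mod 1073) for the divisors d until we hit 1:
521^1 ≡ 521 (mod 1073)
521^2 ≡ 1045 (mod 1073)
521^3 ≡ 434 (mod 1073)
521^4 ≡ 784 (mod 1073)
521^6 ≡ 581 (mod 1073)
521^7 ≡ 115 (mod 1073)
521^8 ≡ 900 (mod 1073)
521^9 ≡ 1072 (mod 1073)
521^12 ≡ 639 (mod 1073)
521^14 ≡ 349 (mod 1073)
521^16 ≡ 958 (mod 1073)
521^18 ≡ 1 (mod 1073) ✓
Hence ord(521) = 18.

18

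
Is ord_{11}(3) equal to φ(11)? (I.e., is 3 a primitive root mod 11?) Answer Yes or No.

φ(11) = 11 − 1 = 10 = 2 · 5.
Test 3^(10/q) mod 11 for each prime factor q of 10:
3^5 ≡ 1 (mod 11)  [q = 2: ≡ 1 ✗]
3^2 ≡ 9 (mod 11)  [q = 5: ≢ 1 ✓]
3^5 ≡ 1 shows ord(3) | 5, strictly less than φ(11); not a primitive root.

No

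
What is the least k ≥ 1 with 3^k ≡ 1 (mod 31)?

30

The order of 3 must divide φ(31) = 31 − 1 = 30 = 2 · 3 · 5.
Divisors of 30: 1, 2, 3, 5, 6, 10, 15, 30.
Check 3^d mod 31 for each divisor in increasing order:
3^1 ≡ 3 (mod 31)
3^2 ≡ 9 (mod 31)
3^3 ≡ 27 (mod 31)
3^5 ≡ 26 (mod 31)
3^6 ≡ 16 (mod 31)
3^10 ≡ 25 (mod 31)
3^15 ≡ 30 (mod 31)
3^30 ≡ 1 (mod 31) ✓
Therefore the multiplicative order of 3 modulo 31 is 30.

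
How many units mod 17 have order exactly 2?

φ(17) = 17 − 1 = 16 = 2^4.
(Z/17Z)^× is cyclic (|G| = 16); a cyclic group of order m has exactly φ(d) elements of each order d | m, and none otherwise.
2 | 16, and φ(2) = 2 − 1 = 1.

1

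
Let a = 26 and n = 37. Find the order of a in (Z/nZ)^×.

3

ord(26) | φ(37) = 37 − 1 = 36 = 2^2 · 3^2.
Divisors of 36: 1, 2, 3, 4, 6, 9, 12, 18, 36.
Evaluate successive powers at the divisors of 36:
26^1 ≡ 26 (mod 37)
26^2 ≡ 10 (mod 37)
26^3 ≡ 1 (mod 37) ✓
Hence ord(26) = 3.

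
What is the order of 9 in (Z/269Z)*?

134

Since 9 ∈ (Z/269Z)^×, its order divides φ(269) = 269 − 1 = 268 = 2^2 · 67.
Divisors of 268: 1, 2, 4, 67, 134, 268.
Check 9^d mod 269 for each divisor in increasing order:
9^1 ≡ 9
9^2 ≡ 81
9^4 ≡ 105
9^67 ≡ 268
9^134 ≡ 1
Hence ord(9) = 134.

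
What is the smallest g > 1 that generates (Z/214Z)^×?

φ(214) = φ(2)·φ(107) = 1·106 = 106 = 2 · 53.
Test candidates g = 2, 3, … against the prime factors q ∈ {2, 53} of φ(214): g is a generator iff g^(106/q) ≢ 1 for every such q.
g = 2: gcd(2, 214) = 2 > 1, not a unit — skip.
g = 3: 3^53 ≡ 1 — hits 1, so not a primitive root.
g = 4: gcd(4, 214) = 2 > 1, not a unit — skip.
g = 5: 5^53 ≡ 213; 5^2 ≡ 25 — none is 1, so 5 is a primitive root.
The smallest primitive root modulo 214 is 5.

5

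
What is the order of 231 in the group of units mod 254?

63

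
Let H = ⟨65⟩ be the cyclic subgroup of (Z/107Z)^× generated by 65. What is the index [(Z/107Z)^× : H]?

1

ord(65) | φ(107) = 107 − 1 = 106 = 2 · 53.
Divisors of 106: 1, 2, 53, 106.
Compute 65^d (mod 107) for the divisors d until we hit 1:
65^1 ≡ 65 (mod 107)
65^2 ≡ 52 (mod 107)
65^53 ≡ 106 (mod 107)
65^106 ≡ 1 (mod 107) ✓
The order of 65 is 106, so the subgroup it generates has 106 elements.
The index is φ(107) / ord(65) = 106 / 106 = 1.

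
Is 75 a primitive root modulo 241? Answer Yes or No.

φ(241) = 241 − 1 = 240 = 2^4 · 3 · 5.
75 is a primitive root mod 241 iff 75^(φ(241)/q) ≢ 1 for every prime q | φ(241), i.e. q ∈ {2, 3, 5}.
75^120 ≡ 1 (mod 241)  [q = 2: ≡ 1 ✗]
75^80 ≡ 225 (mod 241)  [q = 3: ≢ 1 ✓]
75^48 ≡ 205 (mod 241)  [q = 5: ≢ 1 ✓]
Since 75^120 ≡ 1, the order of 75 divides 120 < 240, so 75 is not a primitive root.

No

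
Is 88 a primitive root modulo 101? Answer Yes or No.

No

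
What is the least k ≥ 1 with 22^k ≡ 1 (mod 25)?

20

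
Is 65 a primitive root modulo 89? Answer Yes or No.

Yes

φ(89) = 89 − 1 = 88 = 2^3 · 11.
An element g generates (Z/89Z)^× iff g^(88/q) ≢ 1 (mod 89) for each prime q ∈ {2, 11}.
65^44 ≡ 88 (mod 89)  [q = 2: ≢ 1 ✓]
65^8 ≡ 78 (mod 89)  [q = 11: ≢ 1 ✓]
None equal 1, so ord_89(65) = 88: 65 is a primitive root.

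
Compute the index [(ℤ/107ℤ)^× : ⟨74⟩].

ord(74) | φ(107) = 107 − 1 = 106 = 2 · 53.
Divisors of 106: 1, 2, 53, 106.
Evaluate successive powers at the divisors of 106:
74^1 ≡ 74 (mod 107)
74^2 ≡ 19 (mod 107)
74^53 ≡ 106 (mod 107)
74^106 ≡ 1 (mod 107) ✓
Thus |⟨74⟩| = ord(74) = 106.
[(Z/107Z)^× : ⟨74⟩] = 106/106 = 1.

1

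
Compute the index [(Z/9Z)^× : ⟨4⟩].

ord(4) | φ(9) = φ(3^2) = 3·(3−1) = 6 = 2 · 3.
Divisors of 6: 1, 2, 3, 6.
Compute 4^d (mod 9) for the divisors d until we hit 1:
4^1 ≡ 4 (mod 9)
4^2 ≡ 7 (mod 9)
4^3 ≡ 1 (mod 9) ✓
Thus |⟨4⟩| = ord(4) = 3.
[(Z/9Z)^× : ⟨4⟩] = 6/3 = 2.

2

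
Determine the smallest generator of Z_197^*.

φ(197) = 197 − 1 = 196 = 2^2 · 7^2.
Test candidates g = 2, 3, … against the prime factors q ∈ {2, 7} of φ(197): g is a generator iff g^(196/q) ≢ 1 for every such q.
g = 2: 2^98 ≡ 196; 2^28 ≡ 104 — none is 1, so 2 is a primitive root.
Hence the least primitive root of 197 is 2.

2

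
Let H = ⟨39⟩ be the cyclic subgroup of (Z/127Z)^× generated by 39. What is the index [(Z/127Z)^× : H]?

1

ord(39) | φ(127) = 127 − 1 = 126 = 2 · 3^2 · 7.
Divisors of 126: 1, 2, 3, 6, 7, 9, 14, 18, 21, 42, 63, 126.
Check 39^d mod 127 for each divisor in increasing order:
39^1 ≡ 39 (mod 127)
39^2 ≡ 124 (mod 127)
39^3 ≡ 10 (mod 127)
39^6 ≡ 100 (mod 127)
39^7 ≡ 90 (mod 127)
39^9 ≡ 111 (mod 127)
39^14 ≡ 99 (mod 127)
39^18 ≡ 2 (mod 127)
39^21 ≡ 20 (mod 127)
39^42 ≡ 19 (mod 127)
39^63 ≡ 126 (mod 127)
39^126 ≡ 1 (mod 127) ✓
Thus |⟨39⟩| = ord(39) = 126.
Index = |(Z/127Z)^×| / |⟨39⟩| = 126 / 126 = 1.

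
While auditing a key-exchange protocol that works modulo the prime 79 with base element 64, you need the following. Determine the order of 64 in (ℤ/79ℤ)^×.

The order of 64 must divide φ(79) = 79 − 1 = 78 = 2 · 3 · 13.
Divisors of 78: 1, 2, 3, 6, 13, 26, 39, 78.
Test each divisor d:
64^1 ≡ 64
64^2 ≡ 67
64^3 ≡ 22
64^6 ≡ 10
64^13 ≡ 1
Hence ord(64) = 13.

13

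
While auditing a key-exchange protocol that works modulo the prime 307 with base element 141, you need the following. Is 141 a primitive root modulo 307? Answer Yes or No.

No

φ(307) = 307 − 1 = 306 = 2 · 3^2 · 17.
It suffices to check that the order of 141 is not a proper divisor of 306: compute 141^(306/q) for q ∈ {2, 3, 17}.
141^153 ≡ 1 (mod 307)  [q = 2: ≡ 1 ✗]
141^102 ≡ 17 (mod 307)  [q = 3: ≢ 1 ✓]
141^18 ≡ 105 (mod 307)  [q = 17: ≢ 1 ✓]
Since 141^153 ≡ 1, the order of 141 divides 153 < 306, so 141 is not a primitive root.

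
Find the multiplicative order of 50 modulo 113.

The order of 50 must divide φ(113) = 113 − 1 = 112 = 2^4 · 7.
Divisors of 112: 1, 2, 4, 7, 8, 14, 16, 28, 56, 112.
Check 50^d mod 113 for each divisor in increasing order:
50^1 ≡ 50 (mod 113)
50^2 ≡ 14 (mod 113)
50^4 ≡ 83 (mod 113)
50^7 ≡ 18 (mod 113)
50^8 ≡ 109 (mod 113)
50^14 ≡ 98 (mod 113)
50^16 ≡ 16 (mod 113)
50^28 ≡ 112 (mod 113)
50^56 ≡ 1 (mod 113) ✓
Hence ord(50) = 56.

56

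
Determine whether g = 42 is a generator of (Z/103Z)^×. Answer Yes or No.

No

φ(103) = 103 − 1 = 102 = 2 · 3 · 17.
It suffices to check that the order of 42 is not a proper divisor of 102: compute 42^(102/q) for q ∈ {2, 3, 17}.
42^51 ≡ 102 (mod 103)  [q = 2: ≢ 1 ✓]
42^34 ≡ 1 (mod 103)  [q = 3: ≡ 1 ✗]
42^6 ≡ 34 (mod 103)  [q = 17: ≢ 1 ✓]
42^34 ≡ 1 shows ord(42) | 34, strictly less than φ(103); not a primitive root.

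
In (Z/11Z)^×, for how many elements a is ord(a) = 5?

4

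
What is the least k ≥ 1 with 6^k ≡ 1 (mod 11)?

The order of 6 must divide φ(11) = 11 − 1 = 10 = 2 · 5.
Divisors of 10: 1, 2, 5, 10.
Compute 6^d (mod 11) for the divisors d until we hit 1:
6^1 ≡ 6 (mod 11)
6^2 ≡ 3 (mod 11)
6^5 ≡ 10 (mod 11)
6^10 ≡ 1 (mod 11) ✓
Hence ord(6) = 10.

10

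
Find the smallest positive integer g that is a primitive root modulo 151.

φ(151) = 151 − 1 = 150 = 2 · 3 · 5^2.
Test candidates g = 2, 3, … against the prime factors q ∈ {2, 3, 5} of φ(151): g is a generator iff g^(150/q) ≢ 1 for every such q.
g = 2: 2^75 ≡ 1 — hits 1, so not a primitive root.
g = 3: 3^75 ≡ 150; 3^50 ≡ 1 — hits 1, so not a primitive root.
g = 4: 4^75 ≡ 1 — hits 1, so not a primitive root.
g = 5: 5^75 ≡ 1 — hits 1, so not a primitive root.
g = 6: 6^75 ≡ 150; 6^50 ≡ 32; 6^30 ≡ 59 — none is 1, so 6 is a primitive root.
The smallest primitive root modulo 151 is 6.

6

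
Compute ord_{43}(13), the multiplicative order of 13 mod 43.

21

The order of 13 must divide φ(43) = 43 − 1 = 42 = 2 · 3 · 7.
Divisors of 42: 1, 2, 3, 6, 7, 14, 21, 42.
Test each divisor d:
13^1 ≡ 13 (mod 43)
13^2 ≡ 40 (mod 43)
13^3 ≡ 4 (mod 43)
13^6 ≡ 16 (mod 43)
13^7 ≡ 36 (mod 43)
13^14 ≡ 6 (mod 43)
13^21 ≡ 1 (mod 43) ✓
Therefore the multiplicative order of 13 modulo 43 is 21.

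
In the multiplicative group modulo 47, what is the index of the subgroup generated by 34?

2

The order of 34 must divide φ(47) = 47 − 1 = 46 = 2 · 23.
Divisors of 46: 1, 2, 23, 46.
Check 34^d mod 47 for each divisor in increasing order:
34^1 ≡ 34 (mod 47)
34^2 ≡ 28 (mod 47)
34^23 ≡ 1 (mod 47) ✓
Thus |⟨34⟩| = ord(34) = 23.
[(Z/47Z)^× : ⟨34⟩] = 46/23 = 2.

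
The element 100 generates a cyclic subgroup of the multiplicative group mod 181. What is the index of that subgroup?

ord(100) | φ(181) = 181 − 1 = 180 = 2^2 · 3^2 · 5.
Divisors of 180: 1, 2, 3, 4, 5, 6, 9, 10, 12, 15, 18, 20, 30, 36, 45, 60, 90, 180.
Check 100^d mod 181 for each divisor in increasing order:
100^1 ≡ 100 (mod 181)
100^2 ≡ 45 (mod 181)
100^3 ≡ 156 (mod 181)
100^4 ≡ 34 (mod 181)
100^5 ≡ 142 (mod 181)
100^6 ≡ 82 (mod 181)
100^9 ≡ 122 (mod 181)
100^10 ≡ 73 (mod 181)
100^12 ≡ 27 (mod 181)
100^15 ≡ 49 (mod 181)
100^18 ≡ 42 (mod 181)
100^20 ≡ 80 (mod 181)
100^30 ≡ 48 (mod 181)
100^36 ≡ 135 (mod 181)
100^45 ≡ 180 (mod 181)
100^60 ≡ 132 (mod 181)
100^90 ≡ 1 (mod 181) ✓
The order of 100 is 90, so the subgroup it generates has 90 elements.
Index = |(Z/181Z)^×| / |⟨100⟩| = 180 / 90 = 2.

2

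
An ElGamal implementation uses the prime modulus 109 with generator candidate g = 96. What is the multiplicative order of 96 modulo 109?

108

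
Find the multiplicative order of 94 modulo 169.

ord(94) | φ(169) = φ(13^2) = 13·(13−1) = 156 = 2^2 · 3 · 13.
Divisors of 156: 1, 2, 3, 4, 6, 12, 13, 26, 39, 52, 78, 156.
Evaluate successive powers at the divisors of 156:
94^1 ≡ 94 (mod 169)
94^2 ≡ 48 (mod 169)
94^3 ≡ 118 (mod 169)
94^4 ≡ 107 (mod 169)
94^6 ≡ 66 (mod 169)
94^12 ≡ 131 (mod 169)
94^13 ≡ 146 (mod 169)
94^26 ≡ 22 (mod 169)
94^39 ≡ 1 (mod 169) ✓
Hence ord(94) = 39.

39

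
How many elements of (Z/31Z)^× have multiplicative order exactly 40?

φ(31) = 31 − 1 = 30 = 2 · 3 · 5.
In a cyclic group of order 30, there are φ(d) elements of order d for each divisor d of 30, and zero for non-divisors.
40 does not divide 30, so no element of (Z/31Z)^× has order 40.

0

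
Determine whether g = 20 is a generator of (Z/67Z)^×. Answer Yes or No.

Yes

φ(67) = 67 − 1 = 66 = 2 · 3 · 11.
Test 20^(66/q) mod 67 for each prime factor q of 66:
20^33 ≡ 66 (mod 67)  [q = 2: ≢ 1 ✓]
20^22 ≡ 29 (mod 67)  [q = 3: ≢ 1 ✓]
20^6 ≡ 59 (mod 67)  [q = 11: ≢ 1 ✓]
All checks pass, so 20 has order 66 and is a primitive root modulo 67.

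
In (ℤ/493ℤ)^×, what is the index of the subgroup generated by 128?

56

Since 128 ∈ (Z/493Z)^×, its order divides φ(493) = φ(17·29) = (17−1)·(29−1) = 16·28 = 448 = 2^6 · 7.
Divisors of 448: 1, 2, 4, 7, 8, 14, 16, 28, 32, 56, 64, 112, 224, 448.
Compute 128^d (mod 493) for the divisors d until we hit 1:
128^1 ≡ 128 (mod 493)
128^2 ≡ 115 (mod 493)
128^4 ≡ 407 (mod 493)
128^7 ≡ 104 (mod 493)
128^8 ≡ 1 (mod 493) ✓
So ord_493(128) = 8, hence |⟨128⟩| = 8.
The index is φ(493) / ord(128) = 448 / 8 = 56.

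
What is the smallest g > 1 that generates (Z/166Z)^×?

φ(166) = φ(2)·φ(83) = 1·82 = 82 = 2 · 41.
g is a primitive root iff g^(82/q) ≢ 1 (mod 166) for each prime q ∈ {2, 41}.
g = 2: gcd(2, 166) = 2 > 1, not a unit — skip.
g = 3: 3^41 ≡ 1 — hits 1, so not a primitive root.
g = 4: gcd(4, 166) = 2 > 1, not a unit — skip.
g = 5: 5^41 ≡ 165; 5^2 ≡ 25 — none is 1, so 5 is a primitive root.
So 5 is the smallest generator of (Z/166Z)^×.

5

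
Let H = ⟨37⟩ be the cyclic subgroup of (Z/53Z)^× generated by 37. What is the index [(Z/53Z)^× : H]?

The order of 37 must divide φ(53) = 53 − 1 = 52 = 2^2 · 13.
Divisors of 52: 1, 2, 4, 13, 26, 52.
Check 37^d mod 53 for each divisor in increasing order:
37^1 ≡ 37
37^2 ≡ 44
37^4 ≡ 28
37^13 ≡ 52
37^26 ≡ 1
So ord_53(37) = 26, hence |⟨37⟩| = 26.
[(Z/53Z)^× : ⟨37⟩] = 52/26 = 2.

2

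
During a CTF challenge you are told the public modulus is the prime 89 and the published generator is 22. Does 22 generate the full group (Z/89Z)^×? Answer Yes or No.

φ(89) = 89 − 1 = 88 = 2^3 · 11.
22 is a primitive root mod 89 iff 22^(φ(89)/q) ≢ 1 for every prime q | φ(89), i.e. q ∈ {2, 11}.
22^44 ≡ 1 (mod 89)  [q = 2: ≡ 1 ✗]
22^8 ≡ 64 (mod 89)  [q = 11: ≢ 1 ✓]
22^44 ≡ 1 shows ord(22) | 44, strictly less than φ(89); not a primitive root.

No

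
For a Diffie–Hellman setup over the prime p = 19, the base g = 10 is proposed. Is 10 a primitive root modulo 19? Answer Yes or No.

φ(19) = 19 − 1 = 18 = 2 · 3^2.
10 is a primitive root mod 19 iff 10^(φ(19)/q) ≢ 1 for every prime q | φ(19), i.e. q ∈ {2, 3}.
10^9 ≡ 18 (mod 19)  [q = 2: ≢ 1 ✓]
10^6 ≡ 11 (mod 19)  [q = 3: ≢ 1 ✓]
None equal 1, so ord_19(10) = 18: 10 is a primitive root.

Yes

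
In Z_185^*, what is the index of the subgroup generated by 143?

The order of 143 must divide φ(185) = φ(5·37) = (5−1)·(37−1) = 4·36 = 144 = 2^4 · 3^2.
Divisors of 144: 1, 2, 3, 4, 6, 8, 9, 12, 16, 18, 24, 36, 48, 72, 144.
Check 143^d mod 185 for each divisor in increasing order:
143^1 ≡ 143 (mod 185)
143^2 ≡ 99 (mod 185)
143^3 ≡ 97 (mod 185)
143^4 ≡ 181 (mod 185)
143^6 ≡ 159 (mod 185)
143^8 ≡ 16 (mod 185)
143^9 ≡ 68 (mod 185)
143^12 ≡ 121 (mod 185)
143^16 ≡ 71 (mod 185)
143^18 ≡ 184 (mod 185)
143^24 ≡ 26 (mod 185)
143^36 ≡ 1 (mod 185) ✓
So ord_185(143) = 36, hence |⟨143⟩| = 36.
The index is φ(185) / ord(143) = 144 / 36 = 4.

4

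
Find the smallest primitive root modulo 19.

φ(19) = 19 − 1 = 18 = 2 · 3^2.
g is a primitive root iff g^(18/q) ≢ 1 (mod 19) for each prime q ∈ {2, 3}.
g = 2: 2^9 ≡ 18; 2^6 ≡ 7 — none is 1, so 2 is a primitive root.
Hence the least primitive root of 19 is 2.

2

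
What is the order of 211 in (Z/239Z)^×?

17

By Lagrange's theorem, ord_239(211) divides φ(239) = 239 − 1 = 238 = 2 · 7 · 17.
Divisors of 238: 1, 2, 7, 14, 17, 34, 119, 238.
Compute 211^d (mod 239) for the divisors d until we hit 1:
211^1 ≡ 211 (mod 239)
211^2 ≡ 67 (mod 239)
211^7 ≡ 40 (mod 239)
211^14 ≡ 166 (mod 239)
211^17 ≡ 1 (mod 239) ✓
So ord_239(211) = 17.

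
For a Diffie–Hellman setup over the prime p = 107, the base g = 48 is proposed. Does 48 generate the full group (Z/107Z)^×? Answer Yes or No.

No

φ(107) = 107 − 1 = 106 = 2 · 53.
An element g generates (Z/107Z)^× iff g^(106/q) ≢ 1 (mod 107) for each prime q ∈ {2, 53}.
48^53 ≡ 1 (mod 107)  [q = 2: ≡ 1 ✗]
48^2 ≡ 57 (mod 107)  [q = 53: ≢ 1 ✓]
The check at q = 2 fails, so 48 generates a proper subgroup.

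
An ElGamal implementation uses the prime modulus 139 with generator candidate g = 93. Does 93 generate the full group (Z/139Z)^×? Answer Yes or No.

Yes

φ(139) = 139 − 1 = 138 = 2 · 3 · 23.
Test 93^(138/q) mod 139 for each prime factor q of 138:
93^69 ≡ 138 (mod 139)  [q = 2: ≢ 1 ✓]
93^46 ≡ 96 (mod 139)  [q = 3: ≢ 1 ✓]
93^6 ≡ 45 (mod 139)  [q = 23: ≢ 1 ✓]
Every test exponent gives a nontrivial residue, hence 93 generates the full group.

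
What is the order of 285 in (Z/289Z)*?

ord(285) | φ(289) = φ(17^2) = 17·(17−1) = 272 = 2^4 · 17.
Divisors of 272: 1, 2, 4, 8, 16, 17, 34, 68, 136, 272.
Compute 285^d (mod 289) for the divisors d until we hit 1:
285^1 ≡ 285
285^2 ≡ 16
285^4 ≡ 256
285^8 ≡ 222
285^16 ≡ 154
285^17 ≡ 251
285^34 ≡ 288
285^68 ≡ 1
Therefore the multiplicative order of 285 modulo 289 is 68.

68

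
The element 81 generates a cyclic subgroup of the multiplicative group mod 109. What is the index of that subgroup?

4

Since 81 ∈ (Z/109Z)^×, its order divides φ(109) = 109 − 1 = 108 = 2^2 · 3^3.
Divisors of 108: 1, 2, 3, 4, 6, 9, 12, 18, 27, 36, 54, 108.
Test each divisor d:
81^1 ≡ 81 (mod 109)
81^2 ≡ 21 (mod 109)
81^3 ≡ 66 (mod 109)
81^4 ≡ 5 (mod 109)
81^6 ≡ 105 (mod 109)
81^9 ≡ 63 (mod 109)
81^12 ≡ 16 (mod 109)
81^18 ≡ 45 (mod 109)
81^27 ≡ 1 (mod 109) ✓
So ord_109(81) = 27, hence |⟨81⟩| = 27.
The index is φ(109) / ord(81) = 108 / 27 = 4.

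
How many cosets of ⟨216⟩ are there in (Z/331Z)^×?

ord(216) | φ(331) = 331 − 1 = 330 = 2 · 3 · 5 · 11.
Divisors of 330: 1, 2, 3, 5, 6, 10, 11, 15, 22, 30, 33, 55, 66, 110, 165, 330.
Test each divisor d:
216^1 ≡ 216
216^2 ≡ 316
216^3 ≡ 70
216^5 ≡ 274
216^6 ≡ 266
216^10 ≡ 270
216^11 ≡ 64
216^15 ≡ 167
216^22 ≡ 124
216^30 ≡ 85
216^33 ≡ 323
216^55 ≡ 1
The order of 216 is 55, so the subgroup it generates has 55 elements.
[(Z/331Z)^× : ⟨216⟩] = 330/55 = 6.

6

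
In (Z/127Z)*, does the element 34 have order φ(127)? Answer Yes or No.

No

φ(127) = 127 − 1 = 126 = 2 · 3^2 · 7.
It suffices to check that the order of 34 is not a proper divisor of 126: compute 34^(126/q) for q ∈ {2, 3, 7}.
34^63 ≡ 1 (mod 127)  [q = 2: ≡ 1 ✗]
34^42 ≡ 19 (mod 127)  [q = 3: ≢ 1 ✓]
34^18 ≡ 8 (mod 127)  [q = 7: ≢ 1 ✓]
Since 34^63 ≡ 1, the order of 34 divides 63 < 126, so 34 is not a primitive root.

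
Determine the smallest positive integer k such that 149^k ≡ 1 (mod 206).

3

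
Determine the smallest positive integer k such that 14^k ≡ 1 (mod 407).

60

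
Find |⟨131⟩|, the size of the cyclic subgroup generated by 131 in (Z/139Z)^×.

23

ord(131) | φ(139) = 139 − 1 = 138 = 2 · 3 · 23.
Divisors of 138: 1, 2, 3, 6, 23, 46, 69, 138.
Test each divisor d:
131^1 ≡ 131 (mod 139)
131^2 ≡ 64 (mod 139)
131^3 ≡ 44 (mod 139)
131^6 ≡ 129 (mod 139)
131^23 ≡ 1 (mod 139) ✓
So ord_139(131) = 23.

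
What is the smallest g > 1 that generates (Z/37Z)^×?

2

φ(37) = 37 − 1 = 36 = 2^2 · 3^2.
g is a primitive root iff g^(36/q) ≢ 1 (mod 37) for each prime q ∈ {2, 3}.
g = 2: 2^18 ≡ 36; 2^12 ≡ 26 — none is 1, so 2 is a primitive root.
The smallest primitive root modulo 37 is 2.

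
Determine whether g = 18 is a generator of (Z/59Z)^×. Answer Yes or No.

Yes

φ(59) = 59 − 1 = 58 = 2 · 29.
18 is a primitive root mod 59 iff 18^(φ(59)/q) ≢ 1 for every prime q | φ(59), i.e. q ∈ {2, 29}.
18^29 ≡ 58 (mod 59)  [q = 2: ≢ 1 ✓]
18^2 ≡ 29 (mod 59)  [q = 29: ≢ 1 ✓]
All checks pass, so 18 has order 58 and is a primitive root modulo 59.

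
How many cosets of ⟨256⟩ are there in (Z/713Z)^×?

ord(256) | φ(713) = φ(23·31) = (23−1)·(31−1) = 22·30 = 660 = 2^2 · 3 · 5 · 11.
Divisors of 660: 1, 2, 3, 4, 5, 6, 10, 11, 12, 15, 20, 22, 30, 33, 44, 55, 60, 66, 110, 132, 165, 220, 330, 660.
Test each divisor d:
256^1 ≡ 256 (mod 713)
256^2 ≡ 653 (mod 713)
256^3 ≡ 326 (mod 713)
256^4 ≡ 35 (mod 713)
256^5 ≡ 404 (mod 713)
256^6 ≡ 39 (mod 713)
256^10 ≡ 652 (mod 713)
256^11 ≡ 70 (mod 713)
256^12 ≡ 95 (mod 713)
256^15 ≡ 311 (mod 713)
256^20 ≡ 156 (mod 713)
256^22 ≡ 622 (mod 713)
256^30 ≡ 466 (mod 713)
256^33 ≡ 47 (mod 713)
256^44 ≡ 438 (mod 713)
256^55 ≡ 1 (mod 713) ✓
Thus |⟨256⟩| = ord(256) = 55.
Index = |(Z/713Z)^×| / |⟨256⟩| = 660 / 55 = 12.

12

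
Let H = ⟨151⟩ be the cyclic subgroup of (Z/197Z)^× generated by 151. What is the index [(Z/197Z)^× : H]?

1

By Lagrange's theorem, ord_197(151) divides φ(197) = 197 − 1 = 196 = 2^2 · 7^2.
Divisors of 196: 1, 2, 4, 7, 14, 28, 49, 98, 196.
Evaluate successive powers at the divisors of 196:
151^1 ≡ 151 (mod 197)
151^2 ≡ 146 (mod 197)
151^4 ≡ 40 (mod 197)
151^7 ≡ 68 (mod 197)
151^14 ≡ 93 (mod 197)
151^28 ≡ 178 (mod 197)
151^49 ≡ 14 (mod 197)
151^98 ≡ 196 (mod 197)
151^196 ≡ 1 (mod 197) ✓
So ord_197(151) = 196, hence |⟨151⟩| = 196.
[(Z/197Z)^× : ⟨151⟩] = 196/196 = 1.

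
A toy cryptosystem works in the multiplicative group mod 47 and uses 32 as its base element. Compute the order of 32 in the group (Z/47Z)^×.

ord(32) | φ(47) = 47 − 1 = 46 = 2 · 23.
Divisors of 46: 1, 2, 23, 46.
Check 32^d mod 47 for each divisor in increasing order:
32^1 ≡ 32
32^2 ≡ 37
32^23 ≡ 1
So ord_47(32) = 23.

23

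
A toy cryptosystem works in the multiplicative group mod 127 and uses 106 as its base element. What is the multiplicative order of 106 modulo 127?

126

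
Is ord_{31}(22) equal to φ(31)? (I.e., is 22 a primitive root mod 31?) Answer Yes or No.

Yes

φ(31) = 31 − 1 = 30 = 2 · 3 · 5.
It suffices to check that the order of 22 is not a proper divisor of 30: compute 22^(30/q) for q ∈ {2, 3, 5}.
22^15 ≡ 30 (mod 31)  [q = 2: ≢ 1 ✓]
22^10 ≡ 5 (mod 31)  [q = 3: ≢ 1 ✓]
22^6 ≡ 8 (mod 31)  [q = 5: ≢ 1 ✓]
All checks pass, so 22 has order 30 and is a primitive root modulo 31.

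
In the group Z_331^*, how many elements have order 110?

40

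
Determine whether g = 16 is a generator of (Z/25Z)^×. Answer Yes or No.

φ(25) = φ(5^2) = 5·(5−1) = 20 = 2^2 · 5.
Test 16^(20/q) mod 25 for each prime factor q of 20:
16^10 ≡ 1 (mod 25)  [q = 2: ≡ 1 ✗]
16^4 ≡ 11 (mod 25)  [q = 5: ≢ 1 ✓]
The check at q = 2 fails, so 16 generates a proper subgroup.

No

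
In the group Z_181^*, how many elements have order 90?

24

φ(181) = 181 − 1 = 180 = 2^2 · 3^2 · 5.
Since (Z/181Z)^× is cyclic of order 180, the number of elements of order d is φ(d) when d | 180 and 0 otherwise.
90 = 2 · 3^2 · 5 divides 180, and φ(90) = 24.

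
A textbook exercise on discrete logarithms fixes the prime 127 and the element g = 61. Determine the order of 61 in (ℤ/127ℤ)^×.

21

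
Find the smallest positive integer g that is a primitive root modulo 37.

φ(37) = 37 − 1 = 36 = 2^2 · 3^2.
g is a primitive root iff g^(36/q) ≢ 1 (mod 37) for each prime q ∈ {2, 3}.
g = 2: 2^18 ≡ 36; 2^12 ≡ 26 — none is 1, so 2 is a primitive root.
So 2 is the smallest generator of (Z/37Z)^×.

2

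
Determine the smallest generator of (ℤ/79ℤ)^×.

3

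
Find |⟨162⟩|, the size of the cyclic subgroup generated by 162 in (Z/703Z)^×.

36

Since 162 ∈ (Z/703Z)^×, its order divides φ(703) = φ(19·37) = (19−1)·(37−1) = 18·36 = 648 = 2^3 · 3^4.
Divisors of 648: 1, 2, 3, 4, 6, 8, 9, 12, 18, 24, 27, 36, 54, 72, 81, 108, 162, 216, 324, 648.
Compute 162^d (mod 703) for the divisors d until we hit 1:
162^1 ≡ 162 (mod 703)
162^2 ≡ 233 (mod 703)
162^3 ≡ 487 (mod 703)
162^4 ≡ 158 (mod 703)
162^6 ≡ 258 (mod 703)
162^8 ≡ 359 (mod 703)
162^9 ≡ 512 (mod 703)
162^12 ≡ 482 (mod 703)
162^18 ≡ 628 (mod 703)
162^24 ≡ 334 (mod 703)
162^27 ≡ 265 (mod 703)
162^36 ≡ 1 (mod 703) ✓
Hence ord(162) = 36.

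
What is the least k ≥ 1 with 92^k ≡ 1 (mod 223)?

222

Since 92 ∈ (Z/223Z)^×, its order divides φ(223) = 223 − 1 = 222 = 2 · 3 · 37.
Divisors of 222: 1, 2, 3, 6, 37, 74, 111, 222.
Evaluate successive powers at the divisors of 222:
92^1 ≡ 92 (mod 223)
92^2 ≡ 213 (mod 223)
92^3 ≡ 195 (mod 223)
92^6 ≡ 115 (mod 223)
92^37 ≡ 184 (mod 223)
92^74 ≡ 183 (mod 223)
92^111 ≡ 222 (mod 223)
92^222 ≡ 1 (mod 223) ✓
Hence ord(92) = 222.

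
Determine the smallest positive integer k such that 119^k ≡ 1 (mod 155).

6

The order of 119 must divide φ(155) = φ(5·31) = (5−1)·(31−1) = 4·30 = 120 = 2^3 · 3 · 5.
Divisors of 120: 1, 2, 3, 4, 5, 6, 8, 10, 12, 15, 20, 24, 30, 40, 60, 120.
Check 119^d mod 155 for each divisor in increasing order:
119^1 ≡ 119 (mod 155)
119^2 ≡ 56 (mod 155)
119^3 ≡ 154 (mod 155)
119^4 ≡ 36 (mod 155)
119^5 ≡ 99 (mod 155)
119^6 ≡ 1 (mod 155) ✓
The smallest such exponent is 6, so the order of 119 is 6.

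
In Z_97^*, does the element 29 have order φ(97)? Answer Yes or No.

Yes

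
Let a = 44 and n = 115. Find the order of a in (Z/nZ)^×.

The order of 44 must divide φ(115) = φ(5·23) = (5−1)·(23−1) = 4·22 = 88 = 2^3 · 11.
Divisors of 88: 1, 2, 4, 8, 11, 22, 44, 88.
Check 44^d mod 115 for each divisor in increasing order:
44^1 ≡ 44 (mod 115)
44^2 ≡ 96 (mod 115)
44^4 ≡ 16 (mod 115)
44^8 ≡ 26 (mod 115)
44^11 ≡ 114 (mod 115)
44^22 ≡ 1 (mod 115) ✓
The smallest such exponent is 22, so the order of 44 is 22.

22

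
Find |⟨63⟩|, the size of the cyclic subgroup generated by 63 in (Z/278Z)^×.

23

ord(63) | φ(278) = φ(2)·φ(139) = 1·138 = 138 = 2 · 3 · 23.
Divisors of 138: 1, 2, 3, 6, 23, 46, 69, 138.
Check 63^d mod 278 for each divisor in increasing order:
63^1 ≡ 63
63^2 ≡ 77
63^3 ≡ 125
63^6 ≡ 57
63^23 ≡ 1
Hence ord(63) = 23.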